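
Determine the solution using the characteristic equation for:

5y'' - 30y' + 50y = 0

Characteristic equation: 5r² - 30r + 50 = 0
Divide by 5: r² - 6r + 10 = 0
Roots: r = 3 ± i (complex conjugates)
General solution: y = e^(3x)(C₁cos(x) + C₂sin(x))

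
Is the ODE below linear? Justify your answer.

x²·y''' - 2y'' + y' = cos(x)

Yes. Linear (y and its derivatives appear to the first power only, no products of y terms)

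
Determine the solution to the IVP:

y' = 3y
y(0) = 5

General solution: y = Ce^(3x)
Applying IC y(0) = 5:
Particular solution: y = 5e^(3x)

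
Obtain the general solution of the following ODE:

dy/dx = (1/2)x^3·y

Separating variables and integrating:
ln|y| = x^4/8 + C

General solution: y = Ce^(x^4/8)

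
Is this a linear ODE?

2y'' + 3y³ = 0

No. Nonlinear (y³ term)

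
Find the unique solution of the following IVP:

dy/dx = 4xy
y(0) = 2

General solution: y = Ce^(2x²)
Applying IC y(0) = 2:
Particular solution: y = 2e^(2x²)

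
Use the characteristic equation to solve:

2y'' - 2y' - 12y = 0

Characteristic equation: 2r² - 2r - 12 = 0
Divide by 2: r² - r - 6 = 0
Roots: r = 3, -2 (distinct real)
General solution: y = C₁e^(3x) + C₂e^(-2x)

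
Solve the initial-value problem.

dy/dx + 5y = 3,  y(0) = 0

General solution: y = 3/5 + Ce^(-5x)
Applying y(0) = 0: C = 0 - 3/5 = -3/5
Particular solution: y = 3/5 - (3/5)e^(-5x)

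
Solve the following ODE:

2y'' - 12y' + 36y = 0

Characteristic equation: 2r² - 12r + 36 = 0
Divide by 2: r² - 6r + 18 = 0
Roots: r = 3 ± 3i (complex conjugates)
General solution: y = e^(3x)(C₁cos(3x) + C₂sin(3x))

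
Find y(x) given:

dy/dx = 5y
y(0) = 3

General solution: y = Ce^(5x)
Applying IC y(0) = 3:
Particular solution: y = 3e^(5x)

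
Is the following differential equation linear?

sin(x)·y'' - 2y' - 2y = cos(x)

Yes. Linear (y and its derivatives appear to the first power only, no products of y terms)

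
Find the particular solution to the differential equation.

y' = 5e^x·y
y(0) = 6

General solution: y = Ce^(5e^x)
Applying IC y(0) = 6:
Particular solution: y = 6e^(5(e^x - 1))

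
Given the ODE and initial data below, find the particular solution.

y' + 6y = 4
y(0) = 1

General solution: y = 2/3 + Ce^(-6x)
Applying y(0) = 1: C = 1 - 2/3 = 1/3
Particular solution: y = 2/3 + (1/3)e^(-6x)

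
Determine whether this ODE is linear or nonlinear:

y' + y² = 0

Nonlinear (y² term)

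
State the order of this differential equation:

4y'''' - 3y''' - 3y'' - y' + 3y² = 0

The order is 4 (highest derivative is of order 4).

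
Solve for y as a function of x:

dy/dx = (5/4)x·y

Separating variables and integrating:
ln|y| = 5x^2/8 + C

General solution: y = Ce^(5x^2/8)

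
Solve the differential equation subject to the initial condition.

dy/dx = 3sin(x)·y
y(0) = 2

General solution: y = Ce^(-3cos(x))
Applying IC y(0) = 2:
Particular solution: y = 2e^(3(1-cos(x)))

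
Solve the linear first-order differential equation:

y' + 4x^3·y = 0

Using integrating factor method:

General solution: y = Ce^(-x^4)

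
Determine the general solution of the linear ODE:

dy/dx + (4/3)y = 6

Using integrating factor method:

General solution: y = 9/2 + Ce^(-4x/3)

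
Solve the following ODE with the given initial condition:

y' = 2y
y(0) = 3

General solution: y = Ce^(2x)
Applying IC y(0) = 3:
Particular solution: y = 3e^(2x)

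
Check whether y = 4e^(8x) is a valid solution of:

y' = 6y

Verification:
y = 4e^(8x)
y' = 32e^(8x)
But 6y = 24e^(8x)
y' ≠ 6y — the derivative does not match

No, it is not a solution.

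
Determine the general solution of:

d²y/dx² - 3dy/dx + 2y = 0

Characteristic equation: r² - 3r + 2 = 0
Roots: r = 1, 2 (distinct real)
General solution: y = C₁e^x + C₂e^(2x)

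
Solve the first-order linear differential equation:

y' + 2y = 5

Using integrating factor method:

General solution: y = 5/2 + Ce^(-2x)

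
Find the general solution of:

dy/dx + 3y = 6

Using integrating factor method:

General solution: y = 2 + Ce^(-3x)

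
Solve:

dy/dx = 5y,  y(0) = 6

General solution: y = Ce^(5x)
Applying IC y(0) = 6:
Particular solution: y = 6e^(5x)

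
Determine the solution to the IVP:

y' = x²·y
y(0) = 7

General solution: y = Ce^(x³/3)
Applying IC y(0) = 7:
Particular solution: y = 7e^(x³/3)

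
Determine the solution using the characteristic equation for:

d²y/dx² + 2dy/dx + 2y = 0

Characteristic equation: r² + 2r + 2 = 0
Roots: r = -1 ± i (complex conjugates)
General solution: y = e^(-x)(C₁cos(x) + C₂sin(x))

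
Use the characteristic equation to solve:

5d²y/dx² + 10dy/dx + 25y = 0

Characteristic equation: 5r² + 10r + 25 = 0
Divide by 5: r² + 2r + 5 = 0
Roots: r = -1 ± 2i (complex conjugates)
General solution: y = e^(-x)(C₁cos(2x) + C₂sin(2x))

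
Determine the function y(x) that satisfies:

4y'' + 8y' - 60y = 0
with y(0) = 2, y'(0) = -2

General solution: y = C₁e^(3x) + C₂e^(-5x)
Applying ICs: C₁ = 1, C₂ = 1
Particular solution: y = e^(3x) + e^(-5x)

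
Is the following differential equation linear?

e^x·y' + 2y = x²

Yes. Linear (y and its derivatives appear to the first power only, no products of y terms)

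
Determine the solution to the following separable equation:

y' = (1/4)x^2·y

Separating variables and integrating:
ln|y| = x^3/12 + C

General solution: y = Ce^(x^3/12)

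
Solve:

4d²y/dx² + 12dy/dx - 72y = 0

Characteristic equation: 4r² + 12r - 72 = 0
Divide by 4: r² + 3r - 18 = 0
Roots: r = 3, -6 (distinct real)
General solution: y = C₁e^(3x) + C₂e^(-6x)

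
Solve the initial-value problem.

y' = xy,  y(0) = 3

General solution: y = Ce^(x²/2)
Applying IC y(0) = 3:
Particular solution: y = 3e^(x²/2)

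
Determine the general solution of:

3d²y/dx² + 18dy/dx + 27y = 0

Characteristic equation: 3r² + 18r + 27 = 0
Divide by 3: r² + 6r + 9 = 0
Factored: (r + 3)² = 0
Repeated root: r = -3
General solution: y = (C₁ + C₂x)e^(-3x)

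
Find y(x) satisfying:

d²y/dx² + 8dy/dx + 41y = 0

Characteristic equation: r² + 8r + 41 = 0
Roots: r = -4 ± 5i (complex conjugates)
General solution: y = e^(-4x)(C₁cos(5x) + C₂sin(5x))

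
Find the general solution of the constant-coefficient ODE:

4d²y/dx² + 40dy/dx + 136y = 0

Characteristic equation: 4r² + 40r + 136 = 0
Divide by 4: r² + 10r + 34 = 0
Roots: r = -5 ± 3i (complex conjugates)
General solution: y = e^(-5x)(C₁cos(3x) + C₂sin(3x))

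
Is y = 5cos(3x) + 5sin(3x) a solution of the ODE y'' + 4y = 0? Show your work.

Verification:
y'' = -45cos(3x) - 45sin(3x)
y'' + 4y ≠ 0 (frequency mismatch: got 9 instead of 4)

No, it is not a solution.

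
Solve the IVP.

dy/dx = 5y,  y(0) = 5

General solution: y = Ce^(5x)
Applying IC y(0) = 5:
Particular solution: y = 5e^(5x)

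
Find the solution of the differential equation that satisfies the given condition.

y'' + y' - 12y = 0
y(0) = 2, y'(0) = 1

General solution: y = C₁e^(3x) + C₂e^(-4x)
Applying ICs: C₁ = 9/7, C₂ = 5/7
Particular solution: y = (9/7)e^(3x) + (5/7)e^(-4x)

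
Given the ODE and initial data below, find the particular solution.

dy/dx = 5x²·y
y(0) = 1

General solution: y = Ce^(5x³/3)
Applying IC y(0) = 1:
Particular solution: y = e^(5x³/3)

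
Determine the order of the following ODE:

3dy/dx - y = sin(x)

The order is 1 (highest derivative is of order 1).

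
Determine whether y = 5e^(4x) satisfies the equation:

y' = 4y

Verification:
y = 5e^(4x)
y' = 20e^(4x)
4y = 20e^(4x)
y' = 4y ✓

Yes, it is a solution.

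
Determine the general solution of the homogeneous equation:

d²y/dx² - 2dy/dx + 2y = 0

Characteristic equation: r² - 2r + 2 = 0
Roots: r = 1 ± i (complex conjugates)
General solution: y = e^x(C₁cos(x) + C₂sin(x))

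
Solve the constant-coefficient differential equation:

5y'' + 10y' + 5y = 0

Characteristic equation: 5r² + 10r + 5 = 0
Divide by 5: r² + 2r + 1 = 0
Factored: (r + 1)² = 0
Repeated root: r = -1
General solution: y = (C₁ + C₂x)e^(-x)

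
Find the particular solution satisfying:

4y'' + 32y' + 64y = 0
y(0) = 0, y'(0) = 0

General solution: y = (C₁ + C₂x)e^(-4x)
Repeated root r = -4
Applying ICs: C₁ = 0, C₂ = 0
Particular solution: y = 0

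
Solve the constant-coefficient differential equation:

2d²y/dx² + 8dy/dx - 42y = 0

Characteristic equation: 2r² + 8r - 42 = 0
Divide by 2: r² + 4r - 21 = 0
Roots: r = 3, -7 (distinct real)
General solution: y = C₁e^(3x) + C₂e^(-7x)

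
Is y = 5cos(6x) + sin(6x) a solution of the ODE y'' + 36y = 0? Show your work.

Verification:
y'' = -180cos(6x) - 36sin(6x)
y'' + 36y = 0 ✓

Yes, it is a solution.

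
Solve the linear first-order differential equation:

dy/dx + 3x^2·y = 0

Using integrating factor method:

General solution: y = Ce^(-x^3)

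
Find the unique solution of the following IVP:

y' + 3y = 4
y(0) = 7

General solution: y = 4/3 + Ce^(-3x)
Applying y(0) = 7: C = 7 - 4/3 = 17/3
Particular solution: y = 4/3 + (17/3)e^(-3x)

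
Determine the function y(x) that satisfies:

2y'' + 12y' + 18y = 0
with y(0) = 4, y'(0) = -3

General solution: y = (C₁ + C₂x)e^(-3x)
Repeated root r = -3
Applying ICs: C₁ = 4, C₂ = 9
Particular solution: y = (4 + 9x)e^(-3x)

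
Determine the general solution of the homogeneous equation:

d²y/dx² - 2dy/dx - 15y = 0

Characteristic equation: r² - 2r - 15 = 0
Roots: r = 5, -3 (distinct real)
General solution: y = C₁e^(5x) + C₂e^(-3x)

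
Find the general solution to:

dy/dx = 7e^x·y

Separating variables and integrating:
ln|y| = 7e^x + C

General solution: y = Ce^(7e^x)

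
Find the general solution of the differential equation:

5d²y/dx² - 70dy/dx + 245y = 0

Characteristic equation: 5r² - 70r + 245 = 0
Divide by 5: r² - 14r + 49 = 0
Factored: (r - 7)² = 0
Repeated root: r = 7
General solution: y = (C₁ + C₂x)e^(7x)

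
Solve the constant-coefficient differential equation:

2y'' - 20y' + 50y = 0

Characteristic equation: 2r² - 20r + 50 = 0
Divide by 2: r² - 10r + 25 = 0
Factored: (r - 5)² = 0
Repeated root: r = 5
General solution: y = (C₁ + C₂x)e^(5x)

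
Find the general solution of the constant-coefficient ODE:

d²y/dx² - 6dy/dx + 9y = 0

Characteristic equation: r² - 6r + 9 = 0
Factored: (r - 3)² = 0
Repeated root: r = 3
General solution: y = (C₁ + C₂x)e^(3x)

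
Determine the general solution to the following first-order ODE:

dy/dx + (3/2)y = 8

Using integrating factor method:

General solution: y = 16/3 + Ce^(-3x/2)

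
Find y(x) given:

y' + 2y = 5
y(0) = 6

General solution: y = 5/2 + Ce^(-2x)
Applying y(0) = 6: C = 6 - 5/2 = 7/2
Particular solution: y = 5/2 + (7/2)e^(-2x)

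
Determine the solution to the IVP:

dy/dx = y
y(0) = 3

General solution: y = Ce^x
Applying IC y(0) = 3:
Particular solution: y = 3e^x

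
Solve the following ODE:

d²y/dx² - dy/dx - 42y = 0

Characteristic equation: r² - r - 42 = 0
Roots: r = 7, -6 (distinct real)
General solution: y = C₁e^(7x) + C₂e^(-6x)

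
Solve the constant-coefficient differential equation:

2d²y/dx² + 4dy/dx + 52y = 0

Characteristic equation: 2r² + 4r + 52 = 0
Divide by 2: r² + 2r + 26 = 0
Roots: r = -1 ± 5i (complex conjugates)
General solution: y = e^(-x)(C₁cos(5x) + C₂sin(5x))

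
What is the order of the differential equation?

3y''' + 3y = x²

The order is 3 (highest derivative is of order 3).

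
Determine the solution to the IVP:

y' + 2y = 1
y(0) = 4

General solution: y = 1/2 + Ce^(-2x)
Applying y(0) = 4: C = 4 - 1/2 = 7/2
Particular solution: y = 1/2 + (7/2)e^(-2x)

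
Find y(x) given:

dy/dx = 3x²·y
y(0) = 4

General solution: y = Ce^(x³)
Applying IC y(0) = 4:
Particular solution: y = 4e^(x³)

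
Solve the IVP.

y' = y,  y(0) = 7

General solution: y = Ce^x
Applying IC y(0) = 7:
Particular solution: y = 7e^x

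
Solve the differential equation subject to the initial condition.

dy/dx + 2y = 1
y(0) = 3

General solution: y = 1/2 + Ce^(-2x)
Applying y(0) = 3: C = 3 - 1/2 = 5/2
Particular solution: y = 1/2 + (5/2)e^(-2x)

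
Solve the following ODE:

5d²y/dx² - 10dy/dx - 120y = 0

Characteristic equation: 5r² - 10r - 120 = 0
Divide by 5: r² - 2r - 24 = 0
Roots: r = 6, -4 (distinct real)
General solution: y = C₁e^(6x) + C₂e^(-4x)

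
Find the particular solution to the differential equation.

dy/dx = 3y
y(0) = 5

General solution: y = Ce^(3x)
Applying IC y(0) = 5:
Particular solution: y = 5e^(3x)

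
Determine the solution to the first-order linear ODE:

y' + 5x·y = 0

Using integrating factor method:

General solution: y = Ce^(-5x^2/2)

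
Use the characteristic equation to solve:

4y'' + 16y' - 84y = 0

Characteristic equation: 4r² + 16r - 84 = 0
Divide by 4: r² + 4r - 21 = 0
Roots: r = 3, -7 (distinct real)
General solution: y = C₁e^(3x) + C₂e^(-7x)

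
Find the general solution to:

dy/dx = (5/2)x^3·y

Separating variables and integrating:
ln|y| = 5x^4/8 + C

General solution: y = Ce^(5x^4/8)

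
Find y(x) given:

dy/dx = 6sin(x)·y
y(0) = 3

General solution: y = Ce^(-6cos(x))
Applying IC y(0) = 3:
Particular solution: y = 3e^(6(1-cos(x)))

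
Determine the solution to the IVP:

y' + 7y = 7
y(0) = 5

General solution: y = 1 + Ce^(-7x)
Applying y(0) = 5: C = 5 - 1 = 4
Particular solution: y = 1 + 4e^(-7x)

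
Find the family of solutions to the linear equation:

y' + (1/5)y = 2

Using integrating factor method:

General solution: y = 10 + Ce^(-x/5)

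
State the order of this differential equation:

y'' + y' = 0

The order is 2 (highest derivative is of order 2).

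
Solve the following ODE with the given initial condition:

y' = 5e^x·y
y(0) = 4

General solution: y = Ce^(5e^x)
Applying IC y(0) = 4:
Particular solution: y = 4e^(5(e^x - 1))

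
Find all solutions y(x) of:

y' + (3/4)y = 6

Using integrating factor method:

General solution: y = 8 + Ce^(-3x/4)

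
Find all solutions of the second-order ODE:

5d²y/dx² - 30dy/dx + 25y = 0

Characteristic equation: 5r² - 30r + 25 = 0
Divide by 5: r² - 6r + 5 = 0
Roots: r = 5, 1 (distinct real)
General solution: y = C₁e^(5x) + C₂e^x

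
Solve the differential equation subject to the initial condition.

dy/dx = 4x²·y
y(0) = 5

General solution: y = Ce^(4x³/3)
Applying IC y(0) = 5:
Particular solution: y = 5e^(4x³/3)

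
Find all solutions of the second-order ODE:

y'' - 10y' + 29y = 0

Characteristic equation: r² - 10r + 29 = 0
Roots: r = 5 ± 2i (complex conjugates)
General solution: y = e^(5x)(C₁cos(2x) + C₂sin(2x))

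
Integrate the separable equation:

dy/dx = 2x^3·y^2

Separating variables and integrating:
-1/y = x^4/2 + C

General solution: y^-1 = (-1/2)x^4 + C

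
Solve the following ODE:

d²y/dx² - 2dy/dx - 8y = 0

Characteristic equation: r² - 2r - 8 = 0
Roots: r = 4, -2 (distinct real)
General solution: y = C₁e^(4x) + C₂e^(-2x)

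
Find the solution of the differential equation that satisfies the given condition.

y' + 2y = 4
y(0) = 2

General solution: y = 2 + Ce^(-2x)
Applying y(0) = 2: C = 2 - 2 = 0
Particular solution: y = 2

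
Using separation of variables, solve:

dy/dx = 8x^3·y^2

Separating variables and integrating:
-1/y = 2x^4 + C

General solution: y^-1 = -2x^4 + C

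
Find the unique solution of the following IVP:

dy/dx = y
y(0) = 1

General solution: y = Ce^x
Applying IC y(0) = 1:
Particular solution: y = e^x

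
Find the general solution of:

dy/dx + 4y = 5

Using integrating factor method:

General solution: y = 5/4 + Ce^(-4x)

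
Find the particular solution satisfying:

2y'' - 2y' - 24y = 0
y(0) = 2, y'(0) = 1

General solution: y = C₁e^(4x) + C₂e^(-3x)
Applying ICs: C₁ = 1, C₂ = 1
Particular solution: y = e^(4x) + e^(-3x)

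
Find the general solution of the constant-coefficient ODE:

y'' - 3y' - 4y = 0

Characteristic equation: r² - 3r - 4 = 0
Roots: r = 4, -1 (distinct real)
General solution: y = C₁e^(4x) + C₂e^(-x)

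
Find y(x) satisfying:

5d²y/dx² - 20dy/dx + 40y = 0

Characteristic equation: 5r² - 20r + 40 = 0
Divide by 5: r² - 4r + 8 = 0
Roots: r = 2 ± 2i (complex conjugates)
General solution: y = e^(2x)(C₁cos(2x) + C₂sin(2x))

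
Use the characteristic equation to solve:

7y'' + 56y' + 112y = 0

Characteristic equation: 7r² + 56r + 112 = 0
Divide by 7: r² + 8r + 16 = 0
Factored: (r + 4)² = 0
Repeated root: r = -4
General solution: y = (C₁ + C₂x)e^(-4x)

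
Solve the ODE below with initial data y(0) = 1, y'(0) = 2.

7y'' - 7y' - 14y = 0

General solution: y = C₁e^(2x) + C₂e^(-x)
Applying ICs: C₁ = 1, C₂ = 0
Particular solution: y = e^(2x)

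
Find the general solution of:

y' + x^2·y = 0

Using integrating factor method:

General solution: y = Ce^(-x^3/3)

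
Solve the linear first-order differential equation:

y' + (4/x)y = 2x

Using integrating factor method:

General solution: y = (1/3)x^2 + Cx^(-4)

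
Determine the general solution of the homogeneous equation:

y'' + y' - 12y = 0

Characteristic equation: r² + r - 12 = 0
Roots: r = 3, -4 (distinct real)
General solution: y = C₁e^(3x) + C₂e^(-4x)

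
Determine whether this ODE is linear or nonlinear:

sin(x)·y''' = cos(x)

Linear (y and its derivatives appear to the first power only, no products of y terms)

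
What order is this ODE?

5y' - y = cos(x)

The order is 1 (highest derivative is of order 1).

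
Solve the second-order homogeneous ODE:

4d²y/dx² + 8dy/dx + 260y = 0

Characteristic equation: 4r² + 8r + 260 = 0
Divide by 4: r² + 2r + 65 = 0
Roots: r = -1 ± 8i (complex conjugates)
General solution: y = e^(-x)(C₁cos(8x) + C₂sin(8x))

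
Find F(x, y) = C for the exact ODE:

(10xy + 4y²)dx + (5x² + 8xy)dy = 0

Verify exactness: ∂M/∂y = ∂N/∂x ✓
Find F(x,y) such that ∂F/∂x = M, ∂F/∂y = N
Solution: 5x²y + 4xy² = C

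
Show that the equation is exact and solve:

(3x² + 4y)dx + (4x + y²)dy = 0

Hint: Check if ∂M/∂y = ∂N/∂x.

Verify exactness: ∂M/∂y = ∂N/∂x ✓
Find F(x,y) such that ∂F/∂x = M, ∂F/∂y = N
Solution: x³ + 4xy + y³/3 = C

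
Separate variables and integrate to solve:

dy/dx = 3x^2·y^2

Separating variables and integrating:
-1/y = x^3 + C

General solution: y^-1 = -x^3 + C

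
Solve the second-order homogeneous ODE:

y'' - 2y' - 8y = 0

Characteristic equation: r² - 2r - 8 = 0
Roots: r = 4, -2 (distinct real)
General solution: y = C₁e^(4x) + C₂e^(-2x)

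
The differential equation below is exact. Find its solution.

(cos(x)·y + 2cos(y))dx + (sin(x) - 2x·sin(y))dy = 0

Verify exactness: ∂M/∂y = ∂N/∂x ✓
Find F(x,y) such that ∂F/∂x = M, ∂F/∂y = N
Solution: sin(x)·y + 2x·cos(y) = C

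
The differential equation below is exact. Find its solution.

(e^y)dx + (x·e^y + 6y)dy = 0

Verify exactness: ∂M/∂y = ∂N/∂x ✓
Find F(x,y) such that ∂F/∂x = M, ∂F/∂y = N
Solution: x·e^y + 3y² = C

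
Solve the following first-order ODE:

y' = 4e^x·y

Separating variables and integrating:
ln|y| = 4e^x + C

General solution: y = Ce^(4e^x)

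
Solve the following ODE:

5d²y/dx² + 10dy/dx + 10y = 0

Characteristic equation: 5r² + 10r + 10 = 0
Divide by 5: r² + 2r + 2 = 0
Roots: r = -1 ± i (complex conjugates)
General solution: y = e^(-x)(C₁cos(x) + C₂sin(x))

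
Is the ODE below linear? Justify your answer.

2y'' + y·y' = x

No. Nonlinear (product y·y')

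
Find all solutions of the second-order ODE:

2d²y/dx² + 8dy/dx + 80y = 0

Characteristic equation: 2r² + 8r + 80 = 0
Divide by 2: r² + 4r + 40 = 0
Roots: r = -2 ± 6i (complex conjugates)
General solution: y = e^(-2x)(C₁cos(6x) + C₂sin(6x))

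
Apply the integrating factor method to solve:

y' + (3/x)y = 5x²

Using integrating factor method:

General solution: y = (5/6)x^3 + Cx^(-3)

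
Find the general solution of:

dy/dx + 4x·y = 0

Using integrating factor method:

General solution: y = Ce^(-2x^2)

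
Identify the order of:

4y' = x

The order is 1 (highest derivative is of order 1).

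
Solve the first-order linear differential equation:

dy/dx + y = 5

Using integrating factor method:

General solution: y = 5 + Ce^(-x)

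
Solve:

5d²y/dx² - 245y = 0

Characteristic equation: 5r² - 245 = 0
Divide by 5: r² - 49 = 0
Roots: r = 7, -7 (distinct real)
General solution: y = C₁e^(7x) + C₂e^(-7x)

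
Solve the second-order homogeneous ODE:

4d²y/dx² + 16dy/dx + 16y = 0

Characteristic equation: 4r² + 16r + 16 = 0
Divide by 4: r² + 4r + 4 = 0
Factored: (r + 2)² = 0
Repeated root: r = -2
General solution: y = (C₁ + C₂x)e^(-2x)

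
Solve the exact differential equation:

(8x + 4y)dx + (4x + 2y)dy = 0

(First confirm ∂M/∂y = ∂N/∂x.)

Verify exactness: ∂M/∂y = ∂N/∂x ✓
Find F(x,y) such that ∂F/∂x = M, ∂F/∂y = N
Solution: 4x² + 4xy + y² = C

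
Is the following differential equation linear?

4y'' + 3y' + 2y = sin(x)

Yes. Linear (y and its derivatives appear to the first power only, no products of y terms)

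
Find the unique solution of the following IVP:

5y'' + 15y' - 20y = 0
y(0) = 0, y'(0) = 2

General solution: y = C₁e^x + C₂e^(-4x)
Applying ICs: C₁ = 2/5, C₂ = -2/5
Particular solution: y = (2/5)e^x - (2/5)e^(-4x)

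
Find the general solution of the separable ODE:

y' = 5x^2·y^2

Separating variables and integrating:
-1/y = 5x^3/3 + C

General solution: y^-1 = (-5/3)x^3 + C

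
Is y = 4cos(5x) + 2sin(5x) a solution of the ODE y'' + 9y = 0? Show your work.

Verification:
y'' = -100cos(5x) - 50sin(5x)
y'' + 9y ≠ 0 (frequency mismatch: got 25 instead of 9)

No, it is not a solution.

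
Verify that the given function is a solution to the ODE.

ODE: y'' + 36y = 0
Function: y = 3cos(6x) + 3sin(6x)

Verification:
y'' = -108cos(6x) - 108sin(6x)
y'' + 36y = 0 ✓

Yes, it is a solution.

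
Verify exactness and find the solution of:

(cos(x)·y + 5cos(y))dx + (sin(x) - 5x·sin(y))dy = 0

Verify exactness: ∂M/∂y = ∂N/∂x ✓
Find F(x,y) such that ∂F/∂x = M, ∂F/∂y = N
Solution: sin(x)·y + 5x·cos(y) = C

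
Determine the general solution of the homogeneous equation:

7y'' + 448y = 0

Characteristic equation: 7r² + 448 = 0
Divide by 7: r² + 64 = 0
Roots: r = ±8i (complex conjugates)
General solution: y = C₁cos(8x) + C₂sin(8x)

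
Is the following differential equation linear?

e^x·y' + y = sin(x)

Yes. Linear (y and its derivatives appear to the first power only, no products of y terms)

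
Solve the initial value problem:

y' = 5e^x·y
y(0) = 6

General solution: y = Ce^(5e^x)
Applying IC y(0) = 6:
Particular solution: y = 6e^(5(e^x - 1))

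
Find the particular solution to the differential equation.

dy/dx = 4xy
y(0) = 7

General solution: y = Ce^(2x²)
Applying IC y(0) = 7:
Particular solution: y = 7e^(2x²)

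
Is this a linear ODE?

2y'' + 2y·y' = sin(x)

No. Nonlinear (product y·y')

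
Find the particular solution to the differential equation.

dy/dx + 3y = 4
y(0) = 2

General solution: y = 4/3 + Ce^(-3x)
Applying y(0) = 2: C = 2 - 4/3 = 2/3
Particular solution: y = 4/3 + (2/3)e^(-3x)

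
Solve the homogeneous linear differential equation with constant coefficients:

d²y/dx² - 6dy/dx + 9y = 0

Characteristic equation: r² - 6r + 9 = 0
Factored: (r - 3)² = 0
Repeated root: r = 3
General solution: y = (C₁ + C₂x)e^(3x)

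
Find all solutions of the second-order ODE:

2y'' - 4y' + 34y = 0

Characteristic equation: 2r² - 4r + 34 = 0
Divide by 2: r² - 2r + 17 = 0
Roots: r = 1 ± 4i (complex conjugates)
General solution: y = e^x(C₁cos(4x) + C₂sin(4x))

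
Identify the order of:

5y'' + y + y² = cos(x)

The order is 2 (highest derivative is of order 2).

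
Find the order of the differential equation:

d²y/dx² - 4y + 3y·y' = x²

The order is 2 (highest derivative is of order 2).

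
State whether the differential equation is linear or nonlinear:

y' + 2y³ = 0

Nonlinear (y³ term)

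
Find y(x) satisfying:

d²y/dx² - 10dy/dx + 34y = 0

Characteristic equation: r² - 10r + 34 = 0
Roots: r = 5 ± 3i (complex conjugates)
General solution: y = e^(5x)(C₁cos(3x) + C₂sin(3x))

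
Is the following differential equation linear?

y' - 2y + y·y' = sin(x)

No. Nonlinear (product y·y')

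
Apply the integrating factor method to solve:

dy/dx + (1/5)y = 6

Using integrating factor method:

General solution: y = 30 + Ce^(-x/5)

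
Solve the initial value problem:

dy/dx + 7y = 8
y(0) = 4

General solution: y = 8/7 + Ce^(-7x)
Applying y(0) = 4: C = 4 - 8/7 = 20/7
Particular solution: y = 8/7 + (20/7)e^(-7x)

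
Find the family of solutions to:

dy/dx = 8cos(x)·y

Separating variables and integrating:
ln|y| = 8sin(x) + C

General solution: y = Ce^(8sin(x))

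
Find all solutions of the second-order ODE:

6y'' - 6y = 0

Characteristic equation: 6r² - 6 = 0
Divide by 6: r² - 1 = 0
Roots: r = 1, -1 (distinct real)
General solution: y = C₁e^x + C₂e^(-x)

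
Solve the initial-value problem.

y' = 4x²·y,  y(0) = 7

General solution: y = Ce^(4x³/3)
Applying IC y(0) = 7:
Particular solution: y = 7e^(4x³/3)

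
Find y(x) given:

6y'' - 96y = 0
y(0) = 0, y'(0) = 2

General solution: y = C₁e^(4x) + C₂e^(-4x)
Applying ICs: C₁ = 1/4, C₂ = -1/4
Particular solution: y = (1/4)e^(4x) - (1/4)e^(-4x)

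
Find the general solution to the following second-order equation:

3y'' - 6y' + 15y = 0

Characteristic equation: 3r² - 6r + 15 = 0
Divide by 3: r² - 2r + 5 = 0
Roots: r = 1 ± 2i (complex conjugates)
General solution: y = e^x(C₁cos(2x) + C₂sin(2x))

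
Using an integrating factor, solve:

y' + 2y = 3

Using integrating factor method:

General solution: y = 3/2 + Ce^(-2x)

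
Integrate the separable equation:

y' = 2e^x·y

Separating variables and integrating:
ln|y| = 2e^x + C

General solution: y = Ce^(2e^x)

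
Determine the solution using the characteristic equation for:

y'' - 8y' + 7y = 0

Characteristic equation: r² - 8r + 7 = 0
Roots: r = 7, 1 (distinct real)
General solution: y = C₁e^(7x) + C₂e^x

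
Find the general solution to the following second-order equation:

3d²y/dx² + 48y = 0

Characteristic equation: 3r² + 48 = 0
Divide by 3: r² + 16 = 0
Roots: r = ±4i (complex conjugates)
General solution: y = C₁cos(4x) + C₂sin(4x)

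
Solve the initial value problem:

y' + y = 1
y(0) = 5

General solution: y = 1 + Ce^(-x)
Applying y(0) = 5: C = 5 - 1 = 4
Particular solution: y = 1 + 4e^(-x)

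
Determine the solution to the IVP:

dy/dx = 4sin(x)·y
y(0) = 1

General solution: y = Ce^(-4cos(x))
Applying IC y(0) = 1:
Particular solution: y = e^(4(1-cos(x)))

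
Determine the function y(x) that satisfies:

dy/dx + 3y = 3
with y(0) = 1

General solution: y = 1 + Ce^(-3x)
Applying y(0) = 1: C = 1 - 1 = 0
Particular solution: y = 1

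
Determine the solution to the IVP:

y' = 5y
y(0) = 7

General solution: y = Ce^(5x)
Applying IC y(0) = 7:
Particular solution: y = 7e^(5x)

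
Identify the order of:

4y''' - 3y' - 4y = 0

The order is 3 (highest derivative is of order 3).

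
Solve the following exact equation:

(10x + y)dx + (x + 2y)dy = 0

Verify exactness: ∂M/∂y = ∂N/∂x ✓
Find F(x,y) such that ∂F/∂x = M, ∂F/∂y = N
Solution: 5x² + xy + y² = C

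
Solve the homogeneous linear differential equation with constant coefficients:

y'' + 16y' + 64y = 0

Characteristic equation: r² + 16r + 64 = 0
Factored: (r + 8)² = 0
Repeated root: r = -8
General solution: y = (C₁ + C₂x)e^(-8x)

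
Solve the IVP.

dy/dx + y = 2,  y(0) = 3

General solution: y = 2 + Ce^(-x)
Applying y(0) = 3: C = 3 - 2 = 1
Particular solution: y = 2 + e^(-x)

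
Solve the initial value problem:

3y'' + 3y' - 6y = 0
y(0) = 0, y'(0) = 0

General solution: y = C₁e^x + C₂e^(-2x)
Applying ICs: C₁ = 0, C₂ = 0
Particular solution: y = 0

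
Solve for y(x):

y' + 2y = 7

Using integrating factor method:

General solution: y = 7/2 + Ce^(-2x)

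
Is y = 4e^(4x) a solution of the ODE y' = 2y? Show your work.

Verification:
y = 4e^(4x)
y' = 16e^(4x)
But 2y = 8e^(4x)
y' ≠ 2y — the derivative does not match

No, it is not a solution.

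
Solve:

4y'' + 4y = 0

Characteristic equation: 4r² + 4 = 0
Divide by 4: r² + 1 = 0
Roots: r = ±i (complex conjugates)
General solution: y = C₁cos(x) + C₂sin(x)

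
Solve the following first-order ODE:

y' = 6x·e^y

Separating variables and integrating:
-e^(-y) = 3x² + C

General solution: y = -ln(C - 3x²)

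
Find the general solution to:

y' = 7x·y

Separating variables and integrating:
ln|y| = 7x^2/2 + C

General solution: y = Ce^(7x^2/2)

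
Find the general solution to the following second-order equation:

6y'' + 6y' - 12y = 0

Characteristic equation: 6r² + 6r - 12 = 0
Divide by 6: r² + r - 2 = 0
Roots: r = 1, -2 (distinct real)
General solution: y = C₁e^x + C₂e^(-2x)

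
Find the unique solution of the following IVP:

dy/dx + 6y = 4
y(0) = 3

General solution: y = 2/3 + Ce^(-6x)
Applying y(0) = 3: C = 3 - 2/3 = 7/3
Particular solution: y = 2/3 + (7/3)e^(-6x)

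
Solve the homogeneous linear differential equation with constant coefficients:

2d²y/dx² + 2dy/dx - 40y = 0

Characteristic equation: 2r² + 2r - 40 = 0
Divide by 2: r² + r - 20 = 0
Roots: r = 4, -5 (distinct real)
General solution: y = C₁e^(4x) + C₂e^(-5x)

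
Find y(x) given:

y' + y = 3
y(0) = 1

General solution: y = 3 + Ce^(-x)
Applying y(0) = 1: C = 1 - 3 = -2
Particular solution: y = 3 - 2e^(-x)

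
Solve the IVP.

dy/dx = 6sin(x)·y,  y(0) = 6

General solution: y = Ce^(-6cos(x))
Applying IC y(0) = 6:
Particular solution: y = 6e^(6(1-cos(x)))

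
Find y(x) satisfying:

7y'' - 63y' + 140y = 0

Characteristic equation: 7r² - 63r + 140 = 0
Divide by 7: r² - 9r + 20 = 0
Roots: r = 4, 5 (distinct real)
General solution: y = C₁e^(4x) + C₂e^(5x)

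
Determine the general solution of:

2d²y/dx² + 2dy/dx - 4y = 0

Characteristic equation: 2r² + 2r - 4 = 0
Divide by 2: r² + r - 2 = 0
Roots: r = 1, -2 (distinct real)
General solution: y = C₁e^x + C₂e^(-2x)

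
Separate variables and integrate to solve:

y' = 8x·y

Separating variables and integrating:
ln|y| = 4x^2 + C

General solution: y = Ce^(4x^2)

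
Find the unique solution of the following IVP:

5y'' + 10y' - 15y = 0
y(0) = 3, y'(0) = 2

General solution: y = C₁e^x + C₂e^(-3x)
Applying ICs: C₁ = 11/4, C₂ = 1/4
Particular solution: y = (11/4)e^x + (1/4)e^(-3x)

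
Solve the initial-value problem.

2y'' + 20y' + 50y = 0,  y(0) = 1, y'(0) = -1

General solution: y = (C₁ + C₂x)e^(-5x)
Repeated root r = -5
Applying ICs: C₁ = 1, C₂ = 4
Particular solution: y = (1 + 4x)e^(-5x)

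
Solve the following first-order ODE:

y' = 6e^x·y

Separating variables and integrating:
ln|y| = 6e^x + C

General solution: y = Ce^(6e^x)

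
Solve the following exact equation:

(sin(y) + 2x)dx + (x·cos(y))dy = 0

Verify exactness: ∂M/∂y = ∂N/∂x ✓
Find F(x,y) such that ∂F/∂x = M, ∂F/∂y = N
Solution: x·sin(y) + x² = C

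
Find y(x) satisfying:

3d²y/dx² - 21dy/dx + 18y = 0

Characteristic equation: 3r² - 21r + 18 = 0
Divide by 3: r² - 7r + 6 = 0
Roots: r = 6, 1 (distinct real)
General solution: y = C₁e^(6x) + C₂e^x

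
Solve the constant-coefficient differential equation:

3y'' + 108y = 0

Characteristic equation: 3r² + 108 = 0
Divide by 3: r² + 36 = 0
Roots: r = ±6i (complex conjugates)
General solution: y = C₁cos(6x) + C₂sin(6x)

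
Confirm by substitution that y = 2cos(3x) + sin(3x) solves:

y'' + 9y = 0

Verification:
y'' = -18cos(3x) - 9sin(3x)
y'' + 9y = 0 ✓

Yes, it is a solution.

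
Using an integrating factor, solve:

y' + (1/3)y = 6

Using integrating factor method:

General solution: y = 18 + Ce^(-x/3)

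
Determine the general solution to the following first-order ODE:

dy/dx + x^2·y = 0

Using integrating factor method:

General solution: y = Ce^(-x^3/3)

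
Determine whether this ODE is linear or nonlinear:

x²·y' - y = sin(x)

Linear (y and its derivatives appear to the first power only, no products of y terms)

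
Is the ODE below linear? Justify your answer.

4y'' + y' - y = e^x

Yes. Linear (y and its derivatives appear to the first power only, no products of y terms)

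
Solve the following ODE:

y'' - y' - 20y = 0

Characteristic equation: r² - r - 20 = 0
Roots: r = 5, -4 (distinct real)
General solution: y = C₁e^(5x) + C₂e^(-4x)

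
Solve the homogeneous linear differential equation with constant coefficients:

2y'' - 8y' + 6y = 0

Characteristic equation: 2r² - 8r + 6 = 0
Divide by 2: r² - 4r + 3 = 0
Roots: r = 1, 3 (distinct real)
General solution: y = C₁e^x + C₂e^(3x)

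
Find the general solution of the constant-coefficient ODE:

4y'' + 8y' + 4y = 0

Characteristic equation: 4r² + 8r + 4 = 0
Divide by 4: r² + 2r + 1 = 0
Factored: (r + 1)² = 0
Repeated root: r = -1
General solution: y = (C₁ + C₂x)e^(-x)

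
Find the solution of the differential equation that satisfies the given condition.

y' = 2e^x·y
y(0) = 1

General solution: y = Ce^(2e^x)
Applying IC y(0) = 1:
Particular solution: y = e^(2(e^x - 1))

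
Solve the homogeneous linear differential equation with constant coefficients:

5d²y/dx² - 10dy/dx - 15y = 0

Characteristic equation: 5r² - 10r - 15 = 0
Divide by 5: r² - 2r - 3 = 0
Roots: r = 3, -1 (distinct real)
General solution: y = C₁e^(3x) + C₂e^(-x)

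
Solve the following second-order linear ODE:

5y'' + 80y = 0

Characteristic equation: 5r² + 80 = 0
Divide by 5: r² + 16 = 0
Roots: r = ±4i (complex conjugates)
General solution: y = C₁cos(4x) + C₂sin(4x)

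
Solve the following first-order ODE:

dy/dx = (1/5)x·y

Separating variables and integrating:
ln|y| = x^2/10 + C

General solution: y = Ce^(x^2/10)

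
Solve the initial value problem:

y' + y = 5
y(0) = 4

General solution: y = 5 + Ce^(-x)
Applying y(0) = 4: C = 4 - 5 = -1
Particular solution: y = 5 - e^(-x)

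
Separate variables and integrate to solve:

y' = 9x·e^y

Separating variables and integrating:
-e^(-y) = 9x²/2 + C

General solution: y = -ln(C - 9x²/2)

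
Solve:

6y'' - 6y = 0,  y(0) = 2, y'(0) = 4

General solution: y = C₁e^x + C₂e^(-x)
Applying ICs: C₁ = 3, C₂ = -1
Particular solution: y = 3e^x - e^(-x)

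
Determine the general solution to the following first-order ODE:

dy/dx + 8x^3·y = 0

Using integrating factor method:

General solution: y = Ce^(-2x^4)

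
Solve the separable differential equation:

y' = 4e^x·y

Separating variables and integrating:
ln|y| = 4e^x + C

General solution: y = Ce^(4e^x)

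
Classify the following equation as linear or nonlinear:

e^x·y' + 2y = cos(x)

Linear (y and its derivatives appear to the first power only, no products of y terms)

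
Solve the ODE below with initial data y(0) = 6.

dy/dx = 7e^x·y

General solution: y = Ce^(7e^x)
Applying IC y(0) = 6:
Particular solution: y = 6e^(7(e^x - 1))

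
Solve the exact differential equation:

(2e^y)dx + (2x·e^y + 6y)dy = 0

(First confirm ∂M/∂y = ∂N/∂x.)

Verify exactness: ∂M/∂y = ∂N/∂x ✓
Find F(x,y) such that ∂F/∂x = M, ∂F/∂y = N
Solution: 2x·e^y + 3y² = C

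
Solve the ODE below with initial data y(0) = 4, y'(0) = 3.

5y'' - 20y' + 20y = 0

General solution: y = (C₁ + C₂x)e^(2x)
Repeated root r = 2
Applying ICs: C₁ = 4, C₂ = -5
Particular solution: y = (4 - 5x)e^(2x)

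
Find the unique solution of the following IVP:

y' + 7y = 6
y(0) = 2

General solution: y = 6/7 + Ce^(-7x)
Applying y(0) = 2: C = 2 - 6/7 = 8/7
Particular solution: y = 6/7 + (8/7)e^(-7x)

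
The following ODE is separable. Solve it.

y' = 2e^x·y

Separating variables and integrating:
ln|y| = 2e^x + C

General solution: y = Ce^(2e^x)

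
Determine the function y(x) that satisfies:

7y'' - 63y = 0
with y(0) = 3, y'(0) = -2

General solution: y = C₁e^(3x) + C₂e^(-3x)
Applying ICs: C₁ = 7/6, C₂ = 11/6
Particular solution: y = (7/6)e^(3x) + (11/6)e^(-3x)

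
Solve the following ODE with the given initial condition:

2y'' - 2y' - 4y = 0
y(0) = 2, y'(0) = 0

General solution: y = C₁e^(2x) + C₂e^(-x)
Applying ICs: C₁ = 2/3, C₂ = 4/3
Particular solution: y = (2/3)e^(2x) + (4/3)e^(-x)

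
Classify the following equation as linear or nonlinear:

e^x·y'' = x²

Linear (y and its derivatives appear to the first power only, no products of y terms)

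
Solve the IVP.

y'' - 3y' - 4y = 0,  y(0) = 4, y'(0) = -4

General solution: y = C₁e^(4x) + C₂e^(-x)
Applying ICs: C₁ = 0, C₂ = 4
Particular solution: y = 4e^(-x)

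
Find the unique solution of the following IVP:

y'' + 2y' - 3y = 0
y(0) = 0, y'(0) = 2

General solution: y = C₁e^x + C₂e^(-3x)
Applying ICs: C₁ = 1/2, C₂ = -1/2
Particular solution: y = (1/2)e^x - (1/2)e^(-3x)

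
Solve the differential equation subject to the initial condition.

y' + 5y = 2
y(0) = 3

General solution: y = 2/5 + Ce^(-5x)
Applying y(0) = 3: C = 3 - 2/5 = 13/5
Particular solution: y = 2/5 + (13/5)e^(-5x)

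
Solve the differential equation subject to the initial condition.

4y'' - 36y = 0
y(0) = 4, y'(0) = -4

General solution: y = C₁e^(3x) + C₂e^(-3x)
Applying ICs: C₁ = 4/3, C₂ = 8/3
Particular solution: y = (4/3)e^(3x) + (8/3)e^(-3x)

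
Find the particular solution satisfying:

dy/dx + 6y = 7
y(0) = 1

General solution: y = 7/6 + Ce^(-6x)
Applying y(0) = 1: C = 1 - 7/6 = -1/6
Particular solution: y = 7/6 - (1/6)e^(-6x)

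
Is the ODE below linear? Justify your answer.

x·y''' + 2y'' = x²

Yes. Linear (y and its derivatives appear to the first power only, no products of y terms)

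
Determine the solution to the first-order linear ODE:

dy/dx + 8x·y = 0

Using integrating factor method:

General solution: y = Ce^(-4x^2)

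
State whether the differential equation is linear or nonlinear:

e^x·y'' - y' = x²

Linear (y and its derivatives appear to the first power only, no products of y terms)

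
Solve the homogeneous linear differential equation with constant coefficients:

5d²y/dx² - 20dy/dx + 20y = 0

Characteristic equation: 5r² - 20r + 20 = 0
Divide by 5: r² - 4r + 4 = 0
Factored: (r - 2)² = 0
Repeated root: r = 2
General solution: y = (C₁ + C₂x)e^(2x)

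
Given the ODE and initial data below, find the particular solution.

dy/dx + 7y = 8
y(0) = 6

General solution: y = 8/7 + Ce^(-7x)
Applying y(0) = 6: C = 6 - 8/7 = 34/7
Particular solution: y = 8/7 + (34/7)e^(-7x)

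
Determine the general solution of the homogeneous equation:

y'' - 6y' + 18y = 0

Characteristic equation: r² - 6r + 18 = 0
Roots: r = 3 ± 3i (complex conjugates)
General solution: y = e^(3x)(C₁cos(3x) + C₂sin(3x))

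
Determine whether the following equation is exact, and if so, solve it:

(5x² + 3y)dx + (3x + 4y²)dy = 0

Verify exactness: ∂M/∂y = ∂N/∂x ✓
Find F(x,y) such that ∂F/∂x = M, ∂F/∂y = N
Solution: 5x³/3 + 3xy + 4y³/3 = C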